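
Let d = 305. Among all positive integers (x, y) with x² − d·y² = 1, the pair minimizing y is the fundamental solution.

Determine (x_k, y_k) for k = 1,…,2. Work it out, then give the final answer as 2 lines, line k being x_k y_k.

d=305: √d = [17; 2,6,2,34] (ℓ=4, even), read p_3/q_3
a_0=17:  p_0=17·1+0=17,  q_0=17·0+1=1
…
a_2=6:  p_2=6·35+17=227,  q_2=6·2+1=13
a_3=2:  p_3=2·227+35=489,  q_3=2·13+2=28
→ (489, 28).  Check: 489²=239121, 305·28²=239120, difference 1.
(x_2, y_2) = (489·489 + 305·28·28, 489·28 + 28·489) = (478241, 27384)

489 28
478241 27384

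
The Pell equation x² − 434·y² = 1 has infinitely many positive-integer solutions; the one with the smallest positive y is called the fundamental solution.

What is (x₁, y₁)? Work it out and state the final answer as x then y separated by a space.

√434 = [20; 1,4,1,40, …], period ℓ=4 (even) → k=3
a_0=20:  p_0=20·1+0=20,  q_0=20·0+1=1
…
a_2=4:  p_2=4·21+20=104,  q_2=4·1+1=5
a_3=1:  p_3=1·104+21=125,  q_3=1·5+1=6
(x₁, y₁) = (125, 6);  125² − 434·6² = 1 ✓

125 6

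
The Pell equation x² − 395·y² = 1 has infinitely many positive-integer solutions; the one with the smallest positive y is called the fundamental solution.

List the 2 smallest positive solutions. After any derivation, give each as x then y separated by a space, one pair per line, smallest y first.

[19; 1,6,1,38] for √395; ℓ=4 ⇒ convergent index 3
step 0: (19, 1)  from 19·(1,0) + (0,1)
step 1: (20, 1)  from 1·(19,1) + (1,0)
step 2: (139, 7)  from 6·(20,1) + (19,1)
step 3: (159, 8)  from 1·(139,7) + (20,1)
(x₁, y₁) = (159, 8);  159² − 395·8² = 1 ✓
n=2: (159,8)∘(159,8) = (159·159+395·8·8, 159·8+8·159) = (50561,2544)

159 8
50561 2544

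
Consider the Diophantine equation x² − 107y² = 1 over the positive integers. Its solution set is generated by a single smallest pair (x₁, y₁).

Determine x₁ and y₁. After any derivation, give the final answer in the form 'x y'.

962 93

√107 → a₀=10, period (2,1,9,1,2,20); ℓ=6 even so k=5
a_0=10:  p_0=10·1+0=10,  q_0=10·0+1=1
a_1=2:  p_1=2·10+1=21,  q_1=2·1+0=2
a_2=1:  p_2=1·21+10=31,  q_2=1·2+1=3
…
a_4=1:  p_4=1·300+31=331,  q_4=1·29+3=32
a_5=2:  p_5=2·331+300=962,  q_5=2·32+29=93
(x₁, y₁) = (962, 93);  962² − 107·93² = 1 ✓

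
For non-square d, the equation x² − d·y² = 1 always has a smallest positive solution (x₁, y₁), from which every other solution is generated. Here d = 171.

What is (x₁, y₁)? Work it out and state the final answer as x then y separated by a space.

√171 → a₀=13, period (13,26); ℓ=2 even so k=1
step 0: (13, 1)  from 13·(1,0) + (0,1)
step 1: (170, 13)  from 13·(13,1) + (1,0)
(x₁, y₁) = (170, 13);  170² − 171·13² = 1 ✓

170 13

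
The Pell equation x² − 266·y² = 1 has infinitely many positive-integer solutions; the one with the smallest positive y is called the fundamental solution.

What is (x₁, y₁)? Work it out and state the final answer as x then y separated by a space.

√266 → a₀=16, period (3,4,3,32); ℓ=4 even so k=3
i=0: a=16 ⇒ p=16, q=1
i=1: a=3 ⇒ p=49, q=3
i=2: a=4 ⇒ p=212, q=13
i=3: a=3 ⇒ p=685, q=42
(x₁, y₁) = (685, 42);  685² − 266·42² = 1 ✓

685 42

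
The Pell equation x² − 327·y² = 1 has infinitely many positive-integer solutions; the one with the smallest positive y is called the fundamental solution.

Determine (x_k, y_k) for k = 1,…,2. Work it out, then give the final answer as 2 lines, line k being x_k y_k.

√327 → a₀=18, period (12,36); ℓ=2 even so k=1
k=0  a_k=18  p_k/q_k = 18/1
k=1  a_k=12  p_k/q_k = 217/12
(x₁, y₁) = (217, 12);  217² − 327·12² = 1 ✓
(217+12√327)^2 = 94177 + 5208√327

217 12
94177 5208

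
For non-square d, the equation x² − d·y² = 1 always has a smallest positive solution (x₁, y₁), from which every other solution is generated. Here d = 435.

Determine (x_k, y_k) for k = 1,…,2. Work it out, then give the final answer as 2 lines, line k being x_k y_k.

146 7
42631 2044

√435 = [20; 1,5,1,40, …], period ℓ=4 (even) → k=3
k=0  a_k=20  p_k/q_k = 20/1
k=1  a_k=1  p_k/q_k = 21/1
k=2  a_k=5  p_k/q_k = 125/6
k=3  a_k=1  p_k/q_k = 146/7
(x₁, y₁) = (146, 7);  146² − 435·7² = 1 ✓
k=2:  x_2 = 146·146+435·7·7 = 42631,  y_2 = 146·7+7·146 = 2044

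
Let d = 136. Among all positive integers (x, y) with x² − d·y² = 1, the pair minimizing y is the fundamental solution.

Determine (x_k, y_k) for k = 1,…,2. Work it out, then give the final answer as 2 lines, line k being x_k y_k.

35 3
2449 210

√136 → a₀=11, period (1,1,1,22); ℓ=4 even so k=3
a_0=11:  p_0=11·1+0=11,  q_0=11·0+1=1
a_1=1:  p_1=1·11+1=12,  q_1=1·1+0=1
a_2=1:  p_2=1·12+11=23,  q_2=1·1+1=2
a_3=1:  p_3=1·23+12=35,  q_3=1·2+1=3
→ (35, 3).  Check: 35²=1225, 136·3²=1224, difference 1.
(x_2, y_2) = (35·35 + 136·3·3, 35·3 + 3·35) = (2449, 210)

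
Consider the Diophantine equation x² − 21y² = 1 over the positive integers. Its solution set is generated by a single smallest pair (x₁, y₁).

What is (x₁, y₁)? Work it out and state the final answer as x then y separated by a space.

[4; 1,1,2,1,1,8] for √21; ℓ=6 ⇒ convergent index 5
k=0  a_k=4  p_k/q_k = 4/1
…
k=2  a_k=1  p_k/q_k = 9/2
k=3  a_k=2  p_k/q_k = 23/5
k=4  a_k=1  p_k/q_k = 32/7
k=5  a_k=1  p_k/q_k = 55/12
(x₁, y₁) = (55, 12);  55² − 21·12² = 1 ✓

55 12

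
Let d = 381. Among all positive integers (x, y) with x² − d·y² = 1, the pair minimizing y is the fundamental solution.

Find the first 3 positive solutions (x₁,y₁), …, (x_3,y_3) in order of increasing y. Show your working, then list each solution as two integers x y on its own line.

1015 52
2060449 105560
4182710455 214286748

d=381: √d = [19; 1,1,12,1,1,38] (ℓ=6, even), read p_5/q_5
i=0: a=19 ⇒ p=19, q=1
i=1: a=1 ⇒ p=20, q=1
…
i=3: a=12 ⇒ p=488, q=25
i=4: a=1 ⇒ p=527, q=27
i=5: a=1 ⇒ p=1015, q=52
fundamental: x₁=1015, y₁=52  (since 1030225 − 381·2704 = 1)
(x_2, y_2) = (1015·1015 + 381·52·52, 1015·52 + 52·1015) = (2060449, 105560)
(x_3, y_3) = (1015·2060449 + 381·52·105560, 1015·105560 + 52·2060449) = (4182710455, 214286748)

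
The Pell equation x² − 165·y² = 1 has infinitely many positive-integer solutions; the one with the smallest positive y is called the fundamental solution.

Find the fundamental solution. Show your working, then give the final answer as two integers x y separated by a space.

1079 84

[12; 1,5,2,5,1,24] for √165; ℓ=6 ⇒ convergent index 5
step 0: (12, 1)  from 12·(1,0) + (0,1)
…
step 4: (912, 71)  from 5·(167,13) + (77,6)
step 5: (1079, 84)  from 1·(912,71) + (167,13)
(x₁, y₁) = (1079, 84);  1079² − 165·84² = 1 ✓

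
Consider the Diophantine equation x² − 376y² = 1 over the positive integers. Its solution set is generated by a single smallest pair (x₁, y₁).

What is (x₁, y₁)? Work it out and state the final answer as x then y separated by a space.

[19; 2,1,1,3,1,…,1,2,38] for √376; ℓ=16 ⇒ convergent index 15
step 0: (19, 1)  from 19·(1,0) + (0,1)
step 1: (39, 2)  from 2·(19,1) + (1,0)
step 2: (58, 3)  from 1·(39,2) + (19,1)
step 3: (97, 5)  from 1·(58,3) + (39,2)
step 4: (349, 18)  from 3·(97,5) + (58,3)
step 5: (446, 23)  from 1·(349,18) + (97,5)
step 6: (1241, 64)  from 2·(446,23) + (349,18)
…
step 9: (28834, 1487)  from 2·(12953,668) + (2928,151)
…
step 11: (99455, 5129)  from 1·(70621,3642) + (28834,1487)
step 12: (368986, 19029)  from 3·(99455,5129) + (70621,3642)
step 13: (468441, 24158)  from 1·(368986,19029) + (99455,5129)
step 14: (837427, 43187)  from 1·(468441,24158) + (368986,19029)
step 15: (2143295, 110532)  from 2·(837427,43187) + (468441,24158)
fundamental: x₁=2143295, y₁=110532  (since 4593713457025 − 376·12217323024 = 1)

2143295 110532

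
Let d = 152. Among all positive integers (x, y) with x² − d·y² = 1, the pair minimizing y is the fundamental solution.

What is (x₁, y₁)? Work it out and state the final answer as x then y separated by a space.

d=152: √d = [12; 3,24] (ℓ=2, even), read p_1/q_1
i=0: a=12 ⇒ p=12, q=1
i=1: a=3 ⇒ p=37, q=3
fundamental: x₁=37, y₁=3  (since 1369 − 152·9 = 1)

37 3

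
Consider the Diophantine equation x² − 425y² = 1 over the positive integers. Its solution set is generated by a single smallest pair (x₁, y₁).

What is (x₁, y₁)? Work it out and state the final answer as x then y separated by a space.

143649 6968

d=425: √d = [20; 1,1,1,1,1,1,40] (ℓ=7, odd), read p_13/q_13
a_0=20:  p_0=20·1+0=20,  q_0=20·0+1=1
a_1=1:  p_1=1·20+1=21,  q_1=1·1+0=1
a_2=1:  p_2=1·21+20=41,  q_2=1·1+1=2
a_3=1:  p_3=1·41+21=62,  q_3=1·2+1=3
a_4=1:  p_4=1·62+41=103,  q_4=1·3+2=5
a_5=1:  p_5=1·103+62=165,  q_5=1·5+3=8
a_6=1:  p_6=1·165+103=268,  q_6=1·8+5=13
a_7=40:  p_7=40·268+165=10885,  q_7=40·13+8=528
a_8=1:  p_8=1·10885+268=11153,  q_8=1·528+13=541
a_9=1:  p_9=1·11153+10885=22038,  q_9=1·541+528=1069
a_10=1:  p_10=1·22038+11153=33191,  q_10=1·1069+541=1610
a_11=1:  p_11=1·33191+22038=55229,  q_11=1·1610+1069=2679
a_12=1:  p_12=1·55229+33191=88420,  q_12=1·2679+1610=4289
a_13=1:  p_13=1·88420+55229=143649,  q_13=1·4289+2679=6968
fundamental: x₁=143649, y₁=6968  (since 20635035201 − 425·48553024 = 1)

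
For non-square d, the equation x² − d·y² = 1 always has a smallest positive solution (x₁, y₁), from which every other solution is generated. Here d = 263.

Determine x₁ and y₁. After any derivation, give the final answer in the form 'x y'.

√263 = [16; 4,1,1,1,1,15,1,1,1,1,4,32, …], period ℓ=12 (even) → k=11
step 0: (16, 1)  from 16·(1,0) + (0,1)
step 1: (65, 4)  from 4·(16,1) + (1,0)
…
step 3: (146, 9)  from 1·(81,5) + (65,4)
…
step 5: (373, 23)  from 1·(227,14) + (146,9)
step 6: (5822, 359)  from 15·(373,23) + (227,14)
step 7: (6195, 382)  from 1·(5822,359) + (373,23)
…
step 9: (18212, 1123)  from 1·(12017,741) + (6195,382)
step 10: (30229, 1864)  from 1·(18212,1123) + (12017,741)
step 11: (139128, 8579)  from 4·(30229,1864) + (18212,1123)
→ (139128, 8579).  Check: 139128²=19356600384, 263·8579²=19356600383, difference 1.

139128 8579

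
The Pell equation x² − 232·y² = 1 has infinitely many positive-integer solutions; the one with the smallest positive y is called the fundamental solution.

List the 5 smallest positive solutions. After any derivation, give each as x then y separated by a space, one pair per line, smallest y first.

19603 1287
768555217 50458122
30131975818099 1978261129845
1181354243155834177 77559705806244948
46316174427035658925363 3040805823861378301443

[15; 4,3,7,3,4,30] for √232; ℓ=6 ⇒ convergent index 5
step 0: (15, 1)  from 15·(1,0) + (0,1)
…
step 4: (4539, 298)  from 3·(1447,95) + (198,13)
step 5: (19603, 1287)  from 4·(4539,298) + (1447,95)
→ (19603, 1287).  Check: 19603²=384277609, 232·1287²=384277608, difference 1.
n=2: (19603,1287)∘(19603,1287) = (19603·19603+232·1287·1287, 19603·1287+1287·19603) = (768555217,50458122)
n=3: (768555217,50458122)∘(19603,1287) = (19603·768555217+232·1287·50458122, 19603·50458122+1287·768555217) = (30131975818099,1978261129845)
n=4: (30131975818099,1978261129845)∘(19603,1287) = (19603·30131975818099+232·1287·1978261129845, 19603·1978261129845+1287·30131975818099) = (1181354243155834177,77559705806244948)
n=5: (1181354243155834177,77559705806244948)∘(19603,1287) = (19603·1181354243155834177+232·1287·77559705806244948, 19603·77559705806244948+1287·1181354243155834177) = (46316174427035658925363,3040805823861378301443)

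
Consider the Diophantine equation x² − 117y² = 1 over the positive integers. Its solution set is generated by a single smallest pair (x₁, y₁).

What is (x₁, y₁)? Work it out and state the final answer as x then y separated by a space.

√117 → a₀=10, period (1,4,2,4,1,20); ℓ=6 even so k=5
i=0: a=10 ⇒ p=10, q=1
…
i=4: a=4 ⇒ p=530, q=49
i=5: a=1 ⇒ p=649, q=60
fundamental: x₁=649, y₁=60  (since 421201 − 117·3600 = 1)

649 60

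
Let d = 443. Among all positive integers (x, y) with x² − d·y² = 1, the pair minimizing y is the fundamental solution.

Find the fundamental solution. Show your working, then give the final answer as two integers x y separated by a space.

442 21

d=443: √d = [21; 21,42] (ℓ=2, even), read p_1/q_1
step 0: (21, 1)  from 21·(1,0) + (0,1)
step 1: (442, 21)  from 21·(21,1) + (1,0)
fundamental: x₁=442, y₁=21  (since 195364 − 443·441 = 1)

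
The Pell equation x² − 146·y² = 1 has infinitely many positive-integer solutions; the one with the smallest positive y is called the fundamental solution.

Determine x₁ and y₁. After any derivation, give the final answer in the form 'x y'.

√146 → a₀=12, period (12,24); ℓ=2 even so k=1
a_0=12:  p_0=12·1+0=12,  q_0=12·0+1=1
a_1=12:  p_1=12·12+1=145,  q_1=12·1+0=12
(x₁, y₁) = (145, 12);  145² − 146·12² = 1 ✓

145 12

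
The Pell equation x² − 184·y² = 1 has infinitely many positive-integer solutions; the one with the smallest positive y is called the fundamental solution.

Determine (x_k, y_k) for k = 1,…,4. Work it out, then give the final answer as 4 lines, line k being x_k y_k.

√184 → a₀=13, period (1,1,3,2,1,2,1,2,3,1,1,26); ℓ=12 even so k=11
k=0  a_k=13  p_k/q_k = 13/1
…
k=6  a_k=2  p_k/q_k = 841/62
…
k=8  a_k=2  p_k/q_k = 3147/232
…
k=10  a_k=1  p_k/q_k = 13741/1013
k=11  a_k=1  p_k/q_k = 24335/1794
fundamental: x₁=24335, y₁=1794  (since 592192225 − 184·3218436 = 1)
(x_2, y_2) = (24335·24335 + 184·1794·1794, 24335·1794 + 1794·24335) = (1184384449, 87313980)
(x_3, y_3) = (24335·1184384449 + 184·1794·87313980, 24335·87313980 + 1794·1184384449) = (57643991108495, 4249571404806)
(x_4, y_4) = (24335·57643991108495 + 184·1794·4249571404806, 24335·4249571404806 + 1794·57643991108495) = (2805533046066067201, 206826640184594040)

24335 1794
1184384449 87313980
57643991108495 4249571404806
2805533046066067201 206826640184594040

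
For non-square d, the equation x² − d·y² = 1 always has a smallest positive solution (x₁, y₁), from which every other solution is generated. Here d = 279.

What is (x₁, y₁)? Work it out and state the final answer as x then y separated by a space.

1520 91

√279 → a₀=16, period (1,2,2,1,2,2,1,32); ℓ=8 even so k=7
k=0  a_k=16  p_k/q_k = 16/1
k=1  a_k=1  p_k/q_k = 17/1
k=2  a_k=2  p_k/q_k = 50/3
…
k=4  a_k=1  p_k/q_k = 167/10
…
k=6  a_k=2  p_k/q_k = 1069/64
k=7  a_k=1  p_k/q_k = 1520/91
→ (1520, 91).  Check: 1520²=2310400, 279·91²=2310399, difference 1.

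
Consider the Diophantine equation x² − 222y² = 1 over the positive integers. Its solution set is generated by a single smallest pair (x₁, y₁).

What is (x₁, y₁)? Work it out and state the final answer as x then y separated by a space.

149 10

√222 = [14; 1,8,1,28, …], period ℓ=4 (even) → k=3
i=0: a=14 ⇒ p=14, q=1
…
i=2: a=8 ⇒ p=134, q=9
i=3: a=1 ⇒ p=149, q=10
fundamental: x₁=149, y₁=10  (since 22201 − 222·100 = 1)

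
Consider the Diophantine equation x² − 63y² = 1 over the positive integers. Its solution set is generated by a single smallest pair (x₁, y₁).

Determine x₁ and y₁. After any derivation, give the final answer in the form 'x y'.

[7; 1,14] for √63; ℓ=2 ⇒ convergent index 1
k=0  a_k=7  p_k/q_k = 7/1
k=1  a_k=1  p_k/q_k = 8/1
fundamental: x₁=8, y₁=1  (since 64 − 63·1 = 1)

8 1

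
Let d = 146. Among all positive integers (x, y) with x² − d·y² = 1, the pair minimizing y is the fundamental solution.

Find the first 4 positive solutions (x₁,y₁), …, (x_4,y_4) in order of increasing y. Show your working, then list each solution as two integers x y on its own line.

145 12
42049 3480
12194065 1009188
3536236801 292661040

d=146: √d = [12; 12,24] (ℓ=2, even), read p_1/q_1
step 0: (12, 1)  from 12·(1,0) + (0,1)
step 1: (145, 12)  from 12·(12,1) + (1,0)
→ (145, 12).  Check: 145²=21025, 146·12²=21024, difference 1.
(x_2, y_2) = (145·145 + 146·12·12, 145·12 + 12·145) = (42049, 3480)
(x_3, y_3) = (145·42049 + 146·12·3480, 145·3480 + 12·42049) = (12194065, 1009188)
(x_4, y_4) = (145·12194065 + 146·12·1009188, 145·1009188 + 12·12194065) = (3536236801, 292661040)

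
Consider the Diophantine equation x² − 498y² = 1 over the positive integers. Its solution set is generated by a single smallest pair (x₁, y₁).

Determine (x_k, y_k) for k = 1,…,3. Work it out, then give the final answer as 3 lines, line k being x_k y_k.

179777 8056
64639539457 2896567024
23241404969742401 1041472259739240

√498 → a₀=22, period (3,6,22,6,3,44); ℓ=6 even so k=5
k=0  a_k=22  p_k/q_k = 22/1
k=1  a_k=3  p_k/q_k = 67/3
k=2  a_k=6  p_k/q_k = 424/19
k=3  a_k=22  p_k/q_k = 9395/421
k=4  a_k=6  p_k/q_k = 56794/2545
k=5  a_k=3  p_k/q_k = 179777/8056
(x₁, y₁) = (179777, 8056);  179777² − 498·8056² = 1 ✓
(x_2, y_2) = (179777·179777 + 498·8056·8056, 179777·8056 + 8056·179777) = (64639539457, 2896567024)
(x_3, y_3) = (179777·64639539457 + 498·8056·2896567024, 179777·2896567024 + 8056·64639539457) = (23241404969742401, 1041472259739240)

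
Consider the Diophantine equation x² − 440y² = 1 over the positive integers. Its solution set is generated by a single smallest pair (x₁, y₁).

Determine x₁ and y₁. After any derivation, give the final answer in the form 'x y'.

21 1

[20; 1,40] for √440; ℓ=2 ⇒ convergent index 1
i=0: a=20 ⇒ p=20, q=1
i=1: a=1 ⇒ p=21, q=1
→ (21, 1).  Check: 21²=441, 440·1²=440, difference 1.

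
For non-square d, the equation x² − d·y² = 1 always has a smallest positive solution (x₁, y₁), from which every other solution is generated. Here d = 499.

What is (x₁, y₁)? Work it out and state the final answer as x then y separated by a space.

[22; 2,1,21,1,2,44] for √499; ℓ=6 ⇒ convergent index 5
step 0: (22, 1)  from 22·(1,0) + (0,1)
…
step 3: (1452, 65)  from 21·(67,3) + (45,2)
step 4: (1519, 68)  from 1·(1452,65) + (67,3)
step 5: (4490, 201)  from 2·(1519,68) + (1452,65)
(x₁, y₁) = (4490, 201);  4490² − 499·201² = 1 ✓

4490 201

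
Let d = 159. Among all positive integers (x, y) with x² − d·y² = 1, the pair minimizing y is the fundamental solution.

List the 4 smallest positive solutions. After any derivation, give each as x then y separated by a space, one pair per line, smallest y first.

1324 105
3505951 278040
9283756924 736249815
24583384828801 1949589232080

√159 = [12; 1,1,1,1,3,1,1,1,1,24, …], period ℓ=10 (even) → k=9
step 0: (12, 1)  from 12·(1,0) + (0,1)
…
step 2: (25, 2)  from 1·(13,1) + (12,1)
step 3: (38, 3)  from 1·(25,2) + (13,1)
step 4: (63, 5)  from 1·(38,3) + (25,2)
step 5: (227, 18)  from 3·(63,5) + (38,3)
step 6: (290, 23)  from 1·(227,18) + (63,5)
step 7: (517, 41)  from 1·(290,23) + (227,18)
step 8: (807, 64)  from 1·(517,41) + (290,23)
step 9: (1324, 105)  from 1·(807,64) + (517,41)
fundamental: x₁=1324, y₁=105  (since 1752976 − 159·11025 = 1)
(x_2, y_2) = (1324·1324 + 159·105·105, 1324·105 + 105·1324) = (3505951, 278040)
(x_3, y_3) = (1324·3505951 + 159·105·278040, 1324·278040 + 105·3505951) = (9283756924, 736249815)
(x_4, y_4) = (1324·9283756924 + 159·105·736249815, 1324·736249815 + 105·9283756924) = (24583384828801, 1949589232080)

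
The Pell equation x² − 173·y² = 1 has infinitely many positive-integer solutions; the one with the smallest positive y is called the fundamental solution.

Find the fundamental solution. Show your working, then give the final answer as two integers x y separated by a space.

2499849 190060

[13; 6,1,1,6,26] for √173; ℓ=5 ⇒ convergent index 9
i=0: a=13 ⇒ p=13, q=1
i=1: a=6 ⇒ p=79, q=6
…
i=3: a=1 ⇒ p=171, q=13
…
i=5: a=26 ⇒ p=29239, q=2223
i=6: a=6 ⇒ p=176552, q=13423
i=7: a=1 ⇒ p=205791, q=15646
i=8: a=1 ⇒ p=382343, q=29069
i=9: a=6 ⇒ p=2499849, q=190060
fundamental: x₁=2499849, y₁=190060  (since 6249245022801 − 173·36122803600 = 1)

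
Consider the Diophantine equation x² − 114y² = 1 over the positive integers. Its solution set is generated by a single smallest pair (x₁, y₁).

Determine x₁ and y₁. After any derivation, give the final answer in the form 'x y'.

√114 = [10; 1,2,10,2,1,20, …], period ℓ=6 (even) → k=5
a_0=10:  p_0=10·1+0=10,  q_0=10·0+1=1
a_1=1:  p_1=1·10+1=11,  q_1=1·1+0=1
…
a_3=10:  p_3=10·32+11=331,  q_3=10·3+1=31
a_4=2:  p_4=2·331+32=694,  q_4=2·31+3=65
a_5=1:  p_5=1·694+331=1025,  q_5=1·65+31=96
fundamental: x₁=1025, y₁=96  (since 1050625 − 114·9216 = 1)

1025 96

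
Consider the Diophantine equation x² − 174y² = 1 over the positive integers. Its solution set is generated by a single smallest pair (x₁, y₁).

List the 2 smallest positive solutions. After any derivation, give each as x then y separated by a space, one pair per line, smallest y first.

1451 110
4210801 319220

√174 → a₀=13, period (5,4,5,26); ℓ=4 even so k=3
step 0: (13, 1)  from 13·(1,0) + (0,1)
…
step 2: (277, 21)  from 4·(66,5) + (13,1)
step 3: (1451, 110)  from 5·(277,21) + (66,5)
(x₁, y₁) = (1451, 110);  1451² − 174·110² = 1 ✓
(x_2, y_2) = (1451·1451 + 174·110·110, 1451·110 + 110·1451) = (4210801, 319220)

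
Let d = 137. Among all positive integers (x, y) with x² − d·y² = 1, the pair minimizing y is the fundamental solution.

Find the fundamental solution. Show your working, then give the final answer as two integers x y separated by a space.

√137 → a₀=11, period (1,2,2,1,1,2,2,1,22); ℓ=9 odd so k=17
k=0  a_k=11  p_k/q_k = 11/1
…
k=3  a_k=2  p_k/q_k = 82/7
k=4  a_k=1  p_k/q_k = 117/10
k=5  a_k=1  p_k/q_k = 199/17
k=6  a_k=2  p_k/q_k = 515/44
k=7  a_k=2  p_k/q_k = 1229/105
…
k=10  a_k=1  p_k/q_k = 41341/3532
k=11  a_k=2  p_k/q_k = 122279/10447
k=12  a_k=2  p_k/q_k = 285899/24426
…
k=14  a_k=1  p_k/q_k = 694077/59299
…
k=16  a_k=2  p_k/q_k = 4286741/366241
k=17  a_k=1  p_k/q_k = 6083073/519712
→ (6083073, 519712).  Check: 6083073²=37003777123329, 137·519712²=37003777123328, difference 1.

6083073 519712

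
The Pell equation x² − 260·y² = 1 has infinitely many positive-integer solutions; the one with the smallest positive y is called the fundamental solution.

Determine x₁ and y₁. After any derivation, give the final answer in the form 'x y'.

√260 → a₀=16, period (8,32); ℓ=2 even so k=1
a_0=16:  p_0=16·1+0=16,  q_0=16·0+1=1
a_1=8:  p_1=8·16+1=129,  q_1=8·1+0=8
(x₁, y₁) = (129, 8);  129² − 260·8² = 1 ✓

129 8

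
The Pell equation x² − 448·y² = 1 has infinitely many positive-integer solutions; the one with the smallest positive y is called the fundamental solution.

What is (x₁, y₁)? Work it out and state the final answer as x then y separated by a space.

[21; 6,42] for √448; ℓ=2 ⇒ convergent index 1
step 0: (21, 1)  from 21·(1,0) + (0,1)
step 1: (127, 6)  from 6·(21,1) + (1,0)
(x₁, y₁) = (127, 6);  127² − 448·6² = 1 ✓

127 6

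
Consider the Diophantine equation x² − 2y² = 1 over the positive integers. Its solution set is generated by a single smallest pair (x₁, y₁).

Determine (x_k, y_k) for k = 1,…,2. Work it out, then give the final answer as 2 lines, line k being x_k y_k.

d=2: √d = [1; 2] (ℓ=1, odd), read p_1/q_1
a_0=1:  p_0=1·1+0=1,  q_0=1·0+1=1
a_1=2:  p_1=2·1+1=3,  q_1=2·1+0=2
→ (3, 2).  Check: 3²=9, 2·2²=8, difference 1.
(3+2√2)^2 = 17 + 12√2

3 2
17 12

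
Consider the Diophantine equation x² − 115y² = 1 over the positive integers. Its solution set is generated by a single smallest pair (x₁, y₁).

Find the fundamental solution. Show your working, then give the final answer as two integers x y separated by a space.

d=115: √d = [10; 1,2,1,1,1,1,1,2,1,20] (ℓ=10, even), read p_9/q_9
a_0=10:  p_0=10·1+0=10,  q_0=10·0+1=1
a_1=1:  p_1=1·10+1=11,  q_1=1·1+0=1
…
a_3=1:  p_3=1·32+11=43,  q_3=1·3+1=4
a_4=1:  p_4=1·43+32=75,  q_4=1·4+3=7
…
a_8=2:  p_8=2·311+193=815,  q_8=2·29+18=76
a_9=1:  p_9=1·815+311=1126,  q_9=1·76+29=105
(x₁, y₁) = (1126, 105);  1126² − 115·105² = 1 ✓

1126 105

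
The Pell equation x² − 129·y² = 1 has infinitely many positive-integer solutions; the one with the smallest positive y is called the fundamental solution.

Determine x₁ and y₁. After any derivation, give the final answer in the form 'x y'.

√129 → a₀=11, period (2,1,3,1,6,1,3,1,2,22); ℓ=10 even so k=9
step 0: (11, 1)  from 11·(1,0) + (0,1)
step 1: (23, 2)  from 2·(11,1) + (1,0)
…
step 3: (125, 11)  from 3·(34,3) + (23,2)
…
step 5: (1079, 95)  from 6·(159,14) + (125,11)
step 6: (1238, 109)  from 1·(1079,95) + (159,14)
…
step 8: (6031, 531)  from 1·(4793,422) + (1238,109)
step 9: (16855, 1484)  from 2·(6031,531) + (4793,422)
fundamental: x₁=16855, y₁=1484  (since 284091025 − 129·2202256 = 1)

16855 1484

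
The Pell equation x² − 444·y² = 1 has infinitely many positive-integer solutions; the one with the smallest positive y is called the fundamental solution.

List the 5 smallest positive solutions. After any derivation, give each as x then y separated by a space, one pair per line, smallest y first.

[21; 14,42] for √444; ℓ=2 ⇒ convergent index 1
step 0: (21, 1)  from 21·(1,0) + (0,1)
step 1: (295, 14)  from 14·(21,1) + (1,0)
fundamental: x₁=295, y₁=14  (since 87025 − 444·196 = 1)
(295+14√444)^2 = 174049 + 8260√444
(295+14√444)^3 = 102688615 + 4873386√444
(295+14√444)^4 = 60586108801 + 2875289480√444
(295+14√444)^5 = 35745701503975 + 1696415919814√444

295 14
174049 8260
102688615 4873386
60586108801 2875289480
35745701503975 1696415919814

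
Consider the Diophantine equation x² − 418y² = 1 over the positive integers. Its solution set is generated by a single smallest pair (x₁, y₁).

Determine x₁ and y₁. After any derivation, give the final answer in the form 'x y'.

[20; 2,4,20,4,2,40] for √418; ℓ=6 ⇒ convergent index 5
i=0: a=20 ⇒ p=20, q=1
i=1: a=2 ⇒ p=41, q=2
i=2: a=4 ⇒ p=184, q=9
…
i=4: a=4 ⇒ p=15068, q=737
i=5: a=2 ⇒ p=33857, q=1656
(x₁, y₁) = (33857, 1656);  33857² − 418·1656² = 1 ✓

33857 1656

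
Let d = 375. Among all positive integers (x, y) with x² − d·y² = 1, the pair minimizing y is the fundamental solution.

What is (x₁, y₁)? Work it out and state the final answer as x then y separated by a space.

d=375: √d = [19; 2,1,2,1,5,1,2,1,2,38] (ℓ=10, even), read p_9/q_9
i=0: a=19 ⇒ p=19, q=1
…
i=2: a=1 ⇒ p=58, q=3
i=3: a=2 ⇒ p=155, q=8
i=4: a=1 ⇒ p=213, q=11
i=5: a=5 ⇒ p=1220, q=63
i=6: a=1 ⇒ p=1433, q=74
i=7: a=2 ⇒ p=4086, q=211
i=8: a=1 ⇒ p=5519, q=285
i=9: a=2 ⇒ p=15124, q=781
(x₁, y₁) = (15124, 781);  15124² − 375·781² = 1 ✓

15124 781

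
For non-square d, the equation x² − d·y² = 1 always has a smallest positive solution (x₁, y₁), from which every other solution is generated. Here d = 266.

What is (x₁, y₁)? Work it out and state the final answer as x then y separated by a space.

√266 → a₀=16, period (3,4,3,32); ℓ=4 even so k=3
a_0=16:  p_0=16·1+0=16,  q_0=16·0+1=1
a_1=3:  p_1=3·16+1=49,  q_1=3·1+0=3
a_2=4:  p_2=4·49+16=212,  q_2=4·3+1=13
a_3=3:  p_3=3·212+49=685,  q_3=3·13+3=42
(x₁, y₁) = (685, 42);  685² − 266·42² = 1 ✓

685 42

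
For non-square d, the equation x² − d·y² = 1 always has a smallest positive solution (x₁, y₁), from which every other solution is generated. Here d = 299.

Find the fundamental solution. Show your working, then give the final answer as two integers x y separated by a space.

√299 = [17; 3,2,3,34, …], period ℓ=4 (even) → k=3
i=0: a=17 ⇒ p=17, q=1
…
i=2: a=2 ⇒ p=121, q=7
i=3: a=3 ⇒ p=415, q=24
fundamental: x₁=415, y₁=24  (since 172225 − 299·576 = 1)

415 24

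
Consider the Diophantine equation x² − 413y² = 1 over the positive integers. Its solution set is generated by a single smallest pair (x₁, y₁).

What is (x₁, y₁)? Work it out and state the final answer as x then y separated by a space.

d=413: √d = [20; 3,9,1,4,1,9,3,40] (ℓ=8, even), read p_7/q_7
a_0=20:  p_0=20·1+0=20,  q_0=20·0+1=1
a_1=3:  p_1=3·20+1=61,  q_1=3·1+0=3
…
a_3=1:  p_3=1·569+61=630,  q_3=1·28+3=31
a_4=4:  p_4=4·630+569=3089,  q_4=4·31+28=152
…
a_6=9:  p_6=9·3719+3089=36560,  q_6=9·183+152=1799
a_7=3:  p_7=3·36560+3719=113399,  q_7=3·1799+183=5580
fundamental: x₁=113399, y₁=5580  (since 12859333201 − 413·31136400 = 1)

113399 5580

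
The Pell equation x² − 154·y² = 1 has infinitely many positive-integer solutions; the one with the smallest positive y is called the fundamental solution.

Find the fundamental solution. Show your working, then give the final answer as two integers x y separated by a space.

21295 1716

√154 = [12; 2,2,3,1,2,1,3,2,2,24, …], period ℓ=10 (even) → k=9
k=0  a_k=12  p_k/q_k = 12/1
k=1  a_k=2  p_k/q_k = 25/2
…
k=3  a_k=3  p_k/q_k = 211/17
…
k=5  a_k=2  p_k/q_k = 757/61
k=6  a_k=1  p_k/q_k = 1030/83
k=7  a_k=3  p_k/q_k = 3847/310
k=8  a_k=2  p_k/q_k = 8724/703
k=9  a_k=2  p_k/q_k = 21295/1716
→ (21295, 1716).  Check: 21295²=453477025, 154·1716²=453477024, difference 1.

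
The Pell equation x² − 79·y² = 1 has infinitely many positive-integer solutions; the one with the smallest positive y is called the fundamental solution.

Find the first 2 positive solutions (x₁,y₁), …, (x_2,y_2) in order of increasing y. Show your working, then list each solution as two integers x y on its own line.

[8; 1,7,1,16] for √79; ℓ=4 ⇒ convergent index 3
i=0: a=8 ⇒ p=8, q=1
i=1: a=1 ⇒ p=9, q=1
i=2: a=7 ⇒ p=71, q=8
i=3: a=1 ⇒ p=80, q=9
→ (80, 9).  Check: 80²=6400, 79·9²=6399, difference 1.
(x_2, y_2) = (80·80 + 79·9·9, 80·9 + 9·80) = (12799, 1440)

80 9
12799 1440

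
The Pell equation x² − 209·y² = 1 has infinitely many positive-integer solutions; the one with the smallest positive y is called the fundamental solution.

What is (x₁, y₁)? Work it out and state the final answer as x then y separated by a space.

46551 3220

d=209: √d = [14; 2,5,3,2,3,5,2,28] (ℓ=8, even), read p_7/q_7
step 0: (14, 1)  from 14·(1,0) + (0,1)
step 1: (29, 2)  from 2·(14,1) + (1,0)
step 2: (159, 11)  from 5·(29,2) + (14,1)
…
step 4: (1171, 81)  from 2·(506,35) + (159,11)
step 5: (4019, 278)  from 3·(1171,81) + (506,35)
step 6: (21266, 1471)  from 5·(4019,278) + (1171,81)
step 7: (46551, 3220)  from 2·(21266,1471) + (4019,278)
→ (46551, 3220).  Check: 46551²=2166995601, 209·3220²=2166995600, difference 1.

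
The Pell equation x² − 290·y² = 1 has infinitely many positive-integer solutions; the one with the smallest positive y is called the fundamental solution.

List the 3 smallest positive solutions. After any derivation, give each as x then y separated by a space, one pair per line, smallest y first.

579 34
670481 39372
776416419 45592742

√290 → a₀=17, period (34); ℓ=1 odd so k=1
k=0  a_k=17  p_k/q_k = 17/1
k=1  a_k=34  p_k/q_k = 579/34
fundamental: x₁=579, y₁=34  (since 335241 − 290·1156 = 1)
(x_2, y_2) = (579·579 + 290·34·34, 579·34 + 34·579) = (670481, 39372)
(x_3, y_3) = (579·670481 + 290·34·39372, 579·39372 + 34·670481) = (776416419, 45592742)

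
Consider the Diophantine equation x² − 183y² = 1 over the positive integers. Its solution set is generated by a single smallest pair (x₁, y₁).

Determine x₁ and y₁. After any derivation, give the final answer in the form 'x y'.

√183 = [13; 1,1,8,1,1,26, …], period ℓ=6 (even) → k=5
i=0: a=13 ⇒ p=13, q=1
i=1: a=1 ⇒ p=14, q=1
i=2: a=1 ⇒ p=27, q=2
i=3: a=8 ⇒ p=230, q=17
i=4: a=1 ⇒ p=257, q=19
i=5: a=1 ⇒ p=487, q=36
→ (487, 36).  Check: 487²=237169, 183·36²=237168, difference 1.

487 36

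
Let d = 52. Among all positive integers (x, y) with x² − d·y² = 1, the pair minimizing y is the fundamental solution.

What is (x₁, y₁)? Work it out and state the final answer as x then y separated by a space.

649 90

[7; 4,1,2,1,4,14] for √52; ℓ=6 ⇒ convergent index 5
i=0: a=7 ⇒ p=7, q=1
i=1: a=4 ⇒ p=29, q=4
…
i=3: a=2 ⇒ p=101, q=14
i=4: a=1 ⇒ p=137, q=19
i=5: a=4 ⇒ p=649, q=90
fundamental: x₁=649, y₁=90  (since 421201 − 52·8100 = 1)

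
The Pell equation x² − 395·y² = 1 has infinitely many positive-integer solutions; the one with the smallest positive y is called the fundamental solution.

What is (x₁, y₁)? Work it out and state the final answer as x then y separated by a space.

[19; 1,6,1,38] for √395; ℓ=4 ⇒ convergent index 3
i=0: a=19 ⇒ p=19, q=1
i=1: a=1 ⇒ p=20, q=1
i=2: a=6 ⇒ p=139, q=7
i=3: a=1 ⇒ p=159, q=8
(x₁, y₁) = (159, 8);  159² − 395·8² = 1 ✓

159 8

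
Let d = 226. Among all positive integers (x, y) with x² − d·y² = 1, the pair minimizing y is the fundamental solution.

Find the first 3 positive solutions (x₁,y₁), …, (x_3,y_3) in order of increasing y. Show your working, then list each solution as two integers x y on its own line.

d=226: √d = [15; 30] (ℓ=1, odd), read p_1/q_1
step 0: (15, 1)  from 15·(1,0) + (0,1)
step 1: (451, 30)  from 30·(15,1) + (1,0)
fundamental: x₁=451, y₁=30  (since 203401 − 226·900 = 1)
n=2: (451,30)∘(451,30) = (451·451+226·30·30, 451·30+30·451) = (406801,27060)
n=3: (406801,27060)∘(451,30) = (451·406801+226·30·27060, 451·27060+30·406801) = (366934051,24408090)

451 30
406801 27060
366934051 24408090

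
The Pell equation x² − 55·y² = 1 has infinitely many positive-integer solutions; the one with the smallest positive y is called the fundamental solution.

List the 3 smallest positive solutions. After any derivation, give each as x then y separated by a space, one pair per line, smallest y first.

√55 = [7; 2,2,2,14, …], period ℓ=4 (even) → k=3
i=0: a=7 ⇒ p=7, q=1
i=1: a=2 ⇒ p=15, q=2
i=2: a=2 ⇒ p=37, q=5
i=3: a=2 ⇒ p=89, q=12
(x₁, y₁) = (89, 12);  89² − 55·12² = 1 ✓
k=2:  x_2 = 89·89+55·12·12 = 15841,  y_2 = 89·12+12·89 = 2136
k=3:  x_3 = 89·15841+55·12·2136 = 2819609,  y_3 = 89·2136+12·15841 = 380196

89 12
15841 2136
2819609 380196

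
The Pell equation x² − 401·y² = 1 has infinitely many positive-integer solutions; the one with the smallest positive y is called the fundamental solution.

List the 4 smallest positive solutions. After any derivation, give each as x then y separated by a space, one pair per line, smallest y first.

√401 → a₀=20, period (40); ℓ=1 odd so k=1
i=0: a=20 ⇒ p=20, q=1
i=1: a=40 ⇒ p=801, q=40
fundamental: x₁=801, y₁=40  (since 641601 − 401·1600 = 1)
(x_2, y_2) = (801·801 + 401·40·40, 801·40 + 40·801) = (1283201, 64080)
(x_3, y_3) = (801·1283201 + 401·40·64080, 801·64080 + 40·1283201) = (2055687201, 102656120)
(x_4, y_4) = (801·2055687201 + 401·40·102656120, 801·102656120 + 40·2055687201) = (3293209612801, 164455040160)

801 40
1283201 64080
2055687201 102656120
3293209612801 164455040160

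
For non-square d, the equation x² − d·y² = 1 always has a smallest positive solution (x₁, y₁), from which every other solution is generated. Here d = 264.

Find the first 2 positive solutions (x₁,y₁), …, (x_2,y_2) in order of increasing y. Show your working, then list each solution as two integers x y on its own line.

65 4
8449 520

√264 = [16; 4,32, …], period ℓ=2 (even) → k=1
a_0=16:  p_0=16·1+0=16,  q_0=16·0+1=1
a_1=4:  p_1=4·16+1=65,  q_1=4·1+0=4
→ (65, 4).  Check: 65²=4225, 264·4²=4224, difference 1.
(65+4√264)^2 = 8449 + 520√264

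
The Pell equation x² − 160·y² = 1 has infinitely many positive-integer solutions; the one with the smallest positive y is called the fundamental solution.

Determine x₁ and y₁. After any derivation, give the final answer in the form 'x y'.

d=160: √d = [12; 1,1,1,5,1,1,1,24] (ℓ=8, even), read p_7/q_7
i=0: a=12 ⇒ p=12, q=1
…
i=2: a=1 ⇒ p=25, q=2
i=3: a=1 ⇒ p=38, q=3
…
i=6: a=1 ⇒ p=468, q=37
i=7: a=1 ⇒ p=721, q=57
→ (721, 57).  Check: 721²=519841, 160·57²=519840, difference 1.

721 57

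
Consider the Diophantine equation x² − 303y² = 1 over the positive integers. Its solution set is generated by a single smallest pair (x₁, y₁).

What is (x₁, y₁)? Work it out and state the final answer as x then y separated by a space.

[17; 2,2,5,2,2,34] for √303; ℓ=6 ⇒ convergent index 5
i=0: a=17 ⇒ p=17, q=1
i=1: a=2 ⇒ p=35, q=2
…
i=4: a=2 ⇒ p=1027, q=59
i=5: a=2 ⇒ p=2524, q=145
(x₁, y₁) = (2524, 145);  2524² − 303·145² = 1 ✓

2524 145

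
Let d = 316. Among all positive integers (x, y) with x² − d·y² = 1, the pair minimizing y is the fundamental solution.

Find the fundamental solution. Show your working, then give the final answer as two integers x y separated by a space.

√316 → a₀=17, period (1,3,2,8,2,3,1,34); ℓ=8 even so k=7
a_0=17:  p_0=17·1+0=17,  q_0=17·0+1=1
…
a_2=3:  p_2=3·18+17=71,  q_2=3·1+1=4
…
a_4=8:  p_4=8·160+71=1351,  q_4=8·9+4=76
…
a_6=3:  p_6=3·2862+1351=9937,  q_6=3·161+76=559
a_7=1:  p_7=1·9937+2862=12799,  q_7=1·559+161=720
fundamental: x₁=12799, y₁=720  (since 163814401 − 316·518400 = 1)

12799 720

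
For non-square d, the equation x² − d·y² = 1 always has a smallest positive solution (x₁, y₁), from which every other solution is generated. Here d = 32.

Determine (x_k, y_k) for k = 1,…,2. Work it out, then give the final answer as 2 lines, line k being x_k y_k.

[5; 1,1,1,10] for √32; ℓ=4 ⇒ convergent index 3
a_0=5:  p_0=5·1+0=5,  q_0=5·0+1=1
a_1=1:  p_1=1·5+1=6,  q_1=1·1+0=1
a_2=1:  p_2=1·6+5=11,  q_2=1·1+1=2
a_3=1:  p_3=1·11+6=17,  q_3=1·2+1=3
→ (17, 3).  Check: 17²=289, 32·3²=288, difference 1.
k=2:  x_2 = 17·17+32·3·3 = 577,  y_2 = 17·3+3·17 = 102

17 3
577 102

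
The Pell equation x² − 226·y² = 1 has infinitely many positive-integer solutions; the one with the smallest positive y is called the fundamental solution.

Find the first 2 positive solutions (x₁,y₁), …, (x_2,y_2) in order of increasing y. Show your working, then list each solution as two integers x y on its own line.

√226 = [15; 30, …], period ℓ=1 (odd) → k=1
step 0: (15, 1)  from 15·(1,0) + (0,1)
step 1: (451, 30)  from 30·(15,1) + (1,0)
→ (451, 30).  Check: 451²=203401, 226·30²=203400, difference 1.
k=2:  x_2 = 451·451+226·30·30 = 406801,  y_2 = 451·30+30·451 = 27060

451 30
406801 27060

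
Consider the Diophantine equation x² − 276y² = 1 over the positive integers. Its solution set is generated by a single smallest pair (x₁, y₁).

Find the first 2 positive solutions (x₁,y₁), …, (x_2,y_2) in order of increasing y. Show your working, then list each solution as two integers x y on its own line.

√276 = [16; 1,1,1,1,2,2,2,1,1,1,1,32, …], period ℓ=12 (even) → k=11
a_0=16:  p_0=16·1+0=16,  q_0=16·0+1=1
…
a_2=1:  p_2=1·17+16=33,  q_2=1·1+1=2
a_3=1:  p_3=1·33+17=50,  q_3=1·2+1=3
a_4=1:  p_4=1·50+33=83,  q_4=1·3+2=5
a_5=2:  p_5=2·83+50=216,  q_5=2·5+3=13
…
a_8=1:  p_8=1·1246+515=1761,  q_8=1·75+31=106
a_9=1:  p_9=1·1761+1246=3007,  q_9=1·106+75=181
a_10=1:  p_10=1·3007+1761=4768,  q_10=1·181+106=287
a_11=1:  p_11=1·4768+3007=7775,  q_11=1·287+181=468
fundamental: x₁=7775, y₁=468  (since 60450625 − 276·219024 = 1)
(7775+468√276)^2 = 120901249 + 7277400√276

7775 468
120901249 7277400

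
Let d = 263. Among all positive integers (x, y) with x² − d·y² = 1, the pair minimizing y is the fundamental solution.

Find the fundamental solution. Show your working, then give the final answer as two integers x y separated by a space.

139128 8579

√263 = [16; 4,1,1,1,1,15,1,1,1,1,4,32, …], period ℓ=12 (even) → k=11
i=0: a=16 ⇒ p=16, q=1
i=1: a=4 ⇒ p=65, q=4
…
i=3: a=1 ⇒ p=146, q=9
i=4: a=1 ⇒ p=227, q=14
i=5: a=1 ⇒ p=373, q=23
i=6: a=15 ⇒ p=5822, q=359
i=7: a=1 ⇒ p=6195, q=382
i=8: a=1 ⇒ p=12017, q=741
i=9: a=1 ⇒ p=18212, q=1123
i=10: a=1 ⇒ p=30229, q=1864
i=11: a=4 ⇒ p=139128, q=8579
→ (139128, 8579).  Check: 139128²=19356600384, 263·8579²=19356600383, difference 1.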